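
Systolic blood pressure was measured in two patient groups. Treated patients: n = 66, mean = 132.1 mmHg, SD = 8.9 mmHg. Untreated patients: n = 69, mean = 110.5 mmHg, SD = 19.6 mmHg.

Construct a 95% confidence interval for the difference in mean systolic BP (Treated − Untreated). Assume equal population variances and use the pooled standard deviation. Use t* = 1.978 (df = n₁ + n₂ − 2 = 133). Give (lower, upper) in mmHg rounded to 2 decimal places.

(16.38, 26.82)

Pooled variance s_p² = [65·8.9² + 68·19.6²] / (66+69−2) = 235.1243, so s_p = 15.3338.
SE_diff = s_p·√(1/n₁ + 1/n₂) = 15.3338·√(1/66 + 1/69) = 2.6401.
t* = 1.978; margin = 1.978 × 2.6401 = 5.2221.
Difference = 132.1 − 110.5 = 21.6000.
21.6000 ± 5.2221 → (16.38, 26.82).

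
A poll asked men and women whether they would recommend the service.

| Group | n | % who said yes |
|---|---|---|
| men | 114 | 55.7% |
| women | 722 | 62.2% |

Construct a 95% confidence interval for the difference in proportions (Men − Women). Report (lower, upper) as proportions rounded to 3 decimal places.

SE₁ = √(p̂₁(1−p̂₁)/n₁) = √(0.5570·0.4430/114) = 0.04652; SE₂ = √(0.6220·0.3780/722) = 0.01805.
Independent samples: SE of the difference = √(SE₁² + SE₂²) = √(0.0021641104 + 0.0003258025) = 0.04990.
z* for 95% confidence is 1.960, so the margin of error is 1.960 × 0.04990 = 0.09780.
Point estimate p̂₁ − p̂₂ = 0.5570 − 0.6220 = -0.0650.
-0.0650 ± 0.09780 → (-0.163, 0.033).

(-0.163, 0.033)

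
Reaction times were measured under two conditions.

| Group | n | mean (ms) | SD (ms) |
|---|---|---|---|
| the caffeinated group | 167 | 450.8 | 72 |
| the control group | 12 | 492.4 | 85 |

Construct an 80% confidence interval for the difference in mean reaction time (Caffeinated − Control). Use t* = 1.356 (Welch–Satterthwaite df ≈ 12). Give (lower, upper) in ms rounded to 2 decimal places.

(-75.72, -7.48)

Standard errors of each mean: 72/√167 = 5.5715 and 85/√12 = 24.5374.
SE(x̄₁ − x̄₂) = √(5.5715² + 24.5374²) = 25.1620 for independent samples with unequal variances.
With t* = 1.356, the margin is 1.356 × 25.1620 = 34.1197.
x̄₁ − x̄₂ = 450.8 − 492.4 = -41.6000; the interval is -41.6000 ± 34.1197 = (-75.72, -7.48).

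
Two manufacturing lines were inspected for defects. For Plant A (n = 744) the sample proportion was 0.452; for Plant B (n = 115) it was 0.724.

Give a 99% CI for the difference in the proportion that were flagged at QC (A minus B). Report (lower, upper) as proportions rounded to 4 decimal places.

The two standard errors are √(0.4520×0.5480/744) = 0.01825 and √(0.7240×0.2760/115) = 0.04168.
Because the samples are independent, SE_diff = √(0.01825² + 0.04168²) = 0.04550.
Using z* = 2.576 for 99%, ME = 2.576 × 0.04550 = 0.11721.
p̂₁ − p̂₂ = -0.2720; interval -0.2720 ± 0.11721 gives (-0.3892, -0.1548).

(-0.3892, -0.1548)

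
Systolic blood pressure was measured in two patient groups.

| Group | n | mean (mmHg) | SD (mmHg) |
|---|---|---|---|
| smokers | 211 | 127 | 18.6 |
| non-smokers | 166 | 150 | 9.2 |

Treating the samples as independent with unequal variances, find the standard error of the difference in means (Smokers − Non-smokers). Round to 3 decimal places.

Per-group SEs: s₁/√n₁ = 18.6/√211 = 1.2805, s₂/√n₂ = 9.2/√166 = 0.7141.
Unpooled SE of the difference: √(1.63968025 + 0.50993881) = 1.4662.

1.466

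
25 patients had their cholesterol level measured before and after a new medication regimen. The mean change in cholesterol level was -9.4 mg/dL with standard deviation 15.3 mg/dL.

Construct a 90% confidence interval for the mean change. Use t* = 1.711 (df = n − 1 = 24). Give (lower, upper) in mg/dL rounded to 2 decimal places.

This is a matched-pairs design, so SE = s_d/√n = 15.3/√25 = 3.0600.
Margin = 1.711 × 3.0600 = 5.2357; the interval is -9.4 ± 5.2357 = (-14.64, -4.16).

(-14.64, -4.16)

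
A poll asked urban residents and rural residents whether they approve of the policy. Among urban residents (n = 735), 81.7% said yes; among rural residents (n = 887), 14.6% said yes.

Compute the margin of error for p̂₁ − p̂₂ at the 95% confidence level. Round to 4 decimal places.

0.0364

The two standard errors are √(0.8170×0.1830/735) = 0.01426 and √(0.1460×0.8540/887) = 0.01186.
Because the samples are independent, SE_diff = √(0.01426² + 0.01186²) = 0.01855.
Using z* = 1.960 for 95%, ME = 1.960 × 0.01855 = 0.03636.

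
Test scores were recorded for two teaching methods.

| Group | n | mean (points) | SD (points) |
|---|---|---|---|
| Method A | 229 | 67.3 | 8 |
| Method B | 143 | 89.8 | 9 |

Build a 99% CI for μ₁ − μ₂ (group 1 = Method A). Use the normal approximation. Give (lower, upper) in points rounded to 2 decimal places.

Per-group SEs: s₁/√n₁ = 8/√229 = 0.5287, s₂/√n₂ = 9/√143 = 0.7526.
Unpooled SE of the difference: √(0.27952369 + 0.56640676) = 0.9197.
Margin of error = z* · SE = 2.576 × 0.9197 = 2.3691.
x̄₁ − x̄₂ = 67.3 − 89.8 = -22.5000.
CI: -22.5000 ± 2.3691 = (-24.87, -20.13).

(-24.87, -20.13)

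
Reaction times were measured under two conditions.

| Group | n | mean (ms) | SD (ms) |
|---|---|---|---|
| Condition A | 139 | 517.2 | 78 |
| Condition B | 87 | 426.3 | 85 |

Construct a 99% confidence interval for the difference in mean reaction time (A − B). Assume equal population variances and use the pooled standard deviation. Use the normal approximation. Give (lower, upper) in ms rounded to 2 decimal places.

(62.46, 119.34)

Pooled variance s_p² = [138·78² + 86·85²] / (139+87−2) = 6522.0625, so s_p = 80.7593.
SE_diff = s_p·√(1/n₁ + 1/n₂) = 80.7593·√(1/139 + 1/87) = 11.0403.
z* = 2.576; margin = 2.576 × 11.0403 = 28.4398.
Difference = 517.2 − 426.3 = 90.9000.
90.9000 ± 28.4398 → (62.46, 119.34).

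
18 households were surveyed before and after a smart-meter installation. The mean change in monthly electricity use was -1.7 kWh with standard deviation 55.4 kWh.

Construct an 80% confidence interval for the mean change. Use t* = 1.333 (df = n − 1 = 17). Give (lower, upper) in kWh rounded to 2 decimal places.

(-19.11, 15.71)

This is a matched-pairs design, so SE = s_d/√n = 55.4/√18 = 13.0579.
Margin = 1.333 × 13.0579 = 17.4062; the interval is -1.7 ± 17.4062 = (-19.11, 15.71).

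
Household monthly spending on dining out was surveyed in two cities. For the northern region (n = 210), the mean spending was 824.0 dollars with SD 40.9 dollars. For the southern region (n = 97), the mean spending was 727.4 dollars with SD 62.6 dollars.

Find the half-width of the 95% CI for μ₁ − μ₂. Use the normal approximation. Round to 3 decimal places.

Standard errors of each mean: 40.9/√210 = 2.8224 and 62.6/√97 = 6.3561.
SE(x̄₁ − x̄₂) = √(2.8224² + 6.3561²) = 6.9546 for independent samples with unequal variances.
With z* = 1.960, the margin is 1.960 × 6.9546 = 13.6310.

13.631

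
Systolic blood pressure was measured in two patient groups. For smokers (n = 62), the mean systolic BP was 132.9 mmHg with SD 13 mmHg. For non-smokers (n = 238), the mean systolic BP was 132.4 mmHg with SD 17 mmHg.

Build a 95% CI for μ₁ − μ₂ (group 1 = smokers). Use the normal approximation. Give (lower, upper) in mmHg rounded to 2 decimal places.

(-3.39, 4.39)

Per-group SEs: s₁/√n₁ = 13/√62 = 1.6510, s₂/√n₂ = 17/√238 = 1.1019.
Unpooled SE of the difference: √(2.725801 + 1.21418361) = 1.9849.
Margin of error = z* · SE = 1.960 × 1.9849 = 3.8904.
x̄₁ − x̄₂ = 132.9 − 132.4 = 0.5000.
CI: 0.5000 ± 3.8904 = (-3.39, 4.39).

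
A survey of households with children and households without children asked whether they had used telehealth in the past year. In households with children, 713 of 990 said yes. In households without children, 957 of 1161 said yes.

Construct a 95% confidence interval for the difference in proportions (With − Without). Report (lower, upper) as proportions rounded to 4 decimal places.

p̂₁ = 713/990 = 0.7202 and p̂₂ = 957/1161 = 0.8243.
SE₁ = √(p̂₁(1−p̂₁)/n₁) = √(0.7202·0.2798/990) = 0.01427; SE₂ = √(0.8243·0.1757/1161) = 0.01117.
Independent samples: SE of the difference = √(SE₁² + SE₂²) = √(0.0002036329 + 0.0001247689) = 0.01812.
z* for 95% confidence is 1.960, so the margin of error is 1.960 × 0.01812 = 0.03552.
Point estimate p̂₁ − p̂₂ = 0.7202 − 0.8243 = -0.1041.
-0.1041 ± 0.03552 → (-0.1396, -0.0686).

(-0.1396, -0.0686)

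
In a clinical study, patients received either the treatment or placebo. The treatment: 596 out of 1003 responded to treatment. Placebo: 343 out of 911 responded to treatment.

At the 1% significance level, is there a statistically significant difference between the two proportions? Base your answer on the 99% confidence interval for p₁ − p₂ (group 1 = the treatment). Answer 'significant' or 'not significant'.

Sample proportions: 596/1003 = 0.5942, 343/911 = 0.3765.
Each SE is √(p̂(1−p̂)/n): √(0.5942·0.4058/1003) = 0.01551 and √(0.3765·0.6235/911) = 0.01605.
SE(p̂₁ − p̂₂) = √(SE₁² + SE₂²) = √(0.0002405601 + 0.0002576025) = 0.02232, since the two samples are independent.
At 99% confidence z* = 2.576; margin = 2.576 × 0.02232 = 0.05750.
The difference is 0.5942 − 0.3765 = 0.2177, so the interval is 0.2177 ± 0.05750 = (0.16020, 0.27520).
The interval (0.16020, 0.27520) does not contain 0, so the difference is significant.

significant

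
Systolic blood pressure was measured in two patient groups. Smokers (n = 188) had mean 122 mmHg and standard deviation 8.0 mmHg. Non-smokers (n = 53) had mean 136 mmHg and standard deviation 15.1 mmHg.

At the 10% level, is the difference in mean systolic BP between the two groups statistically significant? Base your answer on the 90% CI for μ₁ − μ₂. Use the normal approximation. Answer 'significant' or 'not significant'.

Per-group SEs: s₁/√n₁ = 8.0/√188 = 0.5835, s₂/√n₂ = 15.1/√53 = 2.0741.
Unpooled SE of the difference: √(0.34047225 + 4.30189081) = 2.1546.
Margin of error = z* · SE = 1.645 × 2.1546 = 3.5443.
x̄₁ − x̄₂ = 122 − 136 = -14.0000.
CI: -14.0000 ± 3.5443 = (-17.5443, -10.4557).
The interval (-17.5443, -10.4557) does not contain 0, so the difference is significant.

significant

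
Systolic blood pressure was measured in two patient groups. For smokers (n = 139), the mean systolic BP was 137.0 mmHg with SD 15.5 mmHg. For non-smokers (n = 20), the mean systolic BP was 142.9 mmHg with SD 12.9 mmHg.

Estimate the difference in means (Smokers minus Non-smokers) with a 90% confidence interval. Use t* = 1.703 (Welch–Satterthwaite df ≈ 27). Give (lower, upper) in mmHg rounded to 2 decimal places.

Per-group SEs: s₁/√n₁ = 15.5/√139 = 1.3147, s₂/√n₂ = 12.9/√20 = 2.8845.
Unpooled SE of the difference: √(1.72843609 + 8.32034025) = 3.1700.
Margin of error = t* · SE = 1.703 × 3.1700 = 5.3985.
x̄₁ − x̄₂ = 137.0 − 142.9 = -5.9000.
CI: -5.9000 ± 5.3985 = (-11.30, -0.50).

(-11.30, -0.50)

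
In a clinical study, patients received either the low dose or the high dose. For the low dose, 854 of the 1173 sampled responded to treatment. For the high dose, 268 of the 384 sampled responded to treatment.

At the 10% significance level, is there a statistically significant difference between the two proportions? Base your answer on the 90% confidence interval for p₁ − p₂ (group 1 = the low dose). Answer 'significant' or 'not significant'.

not significant

p̂₁ = 854/1173 = 0.7280 and p̂₂ = 268/384 = 0.6979.
SE₁ = √(p̂₁(1−p̂₁)/n₁) = √(0.7280·0.2720/1173) = 0.01299; SE₂ = √(0.6979·0.3021/384) = 0.02343.
Independent samples: SE of the difference = √(SE₁² + SE₂²) = √(0.0001687401 + 0.0005489649) = 0.02679.
z* for 90% confidence is 1.645, so the margin of error is 1.645 × 0.02679 = 0.04407.
Point estimate p̂₁ − p̂₂ = 0.7280 − 0.6979 = 0.0301.
0.0301 ± 0.04407 → (-0.01397, 0.07417).
The interval (-0.01397, 0.07417) contains 0, so the difference is not significant.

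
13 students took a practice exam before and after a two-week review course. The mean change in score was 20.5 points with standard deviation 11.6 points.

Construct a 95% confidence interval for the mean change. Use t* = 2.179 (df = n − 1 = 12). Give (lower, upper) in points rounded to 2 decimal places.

This is a matched-pairs design, so SE = s_d/√n = 11.6/√13 = 3.2173.
Margin = 2.179 × 3.2173 = 7.0105; the interval is 20.5 ± 7.0105 = (13.49, 27.51).

(13.49, 27.51)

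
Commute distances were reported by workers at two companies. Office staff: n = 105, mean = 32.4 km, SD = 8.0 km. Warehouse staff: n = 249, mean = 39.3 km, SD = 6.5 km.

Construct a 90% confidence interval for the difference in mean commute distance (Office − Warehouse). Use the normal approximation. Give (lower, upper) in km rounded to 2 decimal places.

(-8.35, -5.45)

Per-group SEs: s₁/√n₁ = 8.0/√105 = 0.7807, s₂/√n₂ = 6.5/√249 = 0.4119.
Unpooled SE of the difference: √(0.60949249 + 0.16966161) = 0.8827.
Margin of error = z* · SE = 1.645 × 0.8827 = 1.4520.
x̄₁ − x̄₂ = 32.4 − 39.3 = -6.9000.
CI: -6.9000 ± 1.4520 = (-8.35, -5.45).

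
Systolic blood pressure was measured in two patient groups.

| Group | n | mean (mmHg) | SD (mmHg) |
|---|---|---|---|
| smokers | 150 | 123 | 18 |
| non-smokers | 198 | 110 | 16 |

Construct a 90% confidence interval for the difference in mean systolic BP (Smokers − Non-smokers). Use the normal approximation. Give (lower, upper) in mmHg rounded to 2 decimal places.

(9.94, 16.06)

Standard errors of each mean: 18/√150 = 1.4697 and 16/√198 = 1.1371.
SE(x̄₁ − x̄₂) = √(1.4697² + 1.1371²) = 1.8582 for independent samples with unequal variances.
With z* = 1.645, the margin is 1.645 × 1.8582 = 3.0567.
x̄₁ − x̄₂ = 123 − 110 = 13.0000; the interval is 13.0000 ± 3.0567 = (9.94, 16.06).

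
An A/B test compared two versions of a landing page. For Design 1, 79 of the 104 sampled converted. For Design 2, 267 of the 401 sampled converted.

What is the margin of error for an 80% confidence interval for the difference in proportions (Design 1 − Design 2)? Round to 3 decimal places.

0.062

First, p̂₁ = 79/104 = 0.7596; p̂₂ = 267/401 = 0.6658.
The two standard errors are √(0.7596×0.2404/104) = 0.04190 and √(0.6658×0.3342/401) = 0.02356.
Because the samples are independent, SE_diff = √(0.04190² + 0.02356²) = 0.04807.
Using z* = 1.282 for 80%, ME = 1.282 × 0.04807 = 0.06163.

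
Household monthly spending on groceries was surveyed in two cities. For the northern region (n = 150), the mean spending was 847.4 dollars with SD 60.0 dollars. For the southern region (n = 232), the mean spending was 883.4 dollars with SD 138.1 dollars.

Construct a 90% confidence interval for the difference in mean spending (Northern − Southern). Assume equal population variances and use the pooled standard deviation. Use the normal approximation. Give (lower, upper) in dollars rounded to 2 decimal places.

(-55.65, -16.35)

s_p = √[((n₁−1)s₁² + (n₂−1)s₂²)/(n₁+n₂−2)] = √[(149·60.0² + 231·138.1²)/380] = 114.0400.
SE = 114.0400·√(1/150 + 1/232) = 11.9481.
With z* = 1.645, margin = 1.645 × 11.9481 = 19.6546.
x̄₁ − x̄₂ = 847.4 − 883.4 = -36.0000; interval -36.0000 ± 19.6546 = (-55.65, -16.35).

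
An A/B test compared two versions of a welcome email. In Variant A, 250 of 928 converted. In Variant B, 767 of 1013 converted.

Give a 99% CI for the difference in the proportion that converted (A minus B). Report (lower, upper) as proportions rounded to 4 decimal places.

(-0.5389, -0.4367)

p̂₁ = 250/928 = 0.2694 and p̂₂ = 767/1013 = 0.7572.
SE₁ = √(p̂₁(1−p̂₁)/n₁) = √(0.2694·0.7306/928) = 0.01456; SE₂ = √(0.7572·0.2428/1013) = 0.01347.
Independent samples: SE of the difference = √(SE₁² + SE₂²) = √(0.0002119936 + 0.0001814409) = 0.01984.
z* for 99% confidence is 2.576, so the margin of error is 2.576 × 0.01984 = 0.05111.
Point estimate p̂₁ − p̂₂ = 0.2694 − 0.7572 = -0.4878.
-0.4878 ± 0.05111 → (-0.5389, -0.4367).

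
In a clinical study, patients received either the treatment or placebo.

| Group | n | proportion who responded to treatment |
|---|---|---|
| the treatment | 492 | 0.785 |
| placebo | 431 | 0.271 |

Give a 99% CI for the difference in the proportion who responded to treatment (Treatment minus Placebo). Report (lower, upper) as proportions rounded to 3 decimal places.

(0.441, 0.587)

SE₁ = √(p̂₁(1−p̂₁)/n₁) = √(0.7850·0.2150/492) = 0.01852; SE₂ = √(0.2710·0.7290/431) = 0.02141.
Independent samples: SE of the difference = √(SE₁² + SE₂²) = √(0.0003429904 + 0.0004583881) = 0.02831.
z* for 99% confidence is 2.576, so the margin of error is 2.576 × 0.02831 = 0.07293.
Point estimate p̂₁ − p̂₂ = 0.7850 − 0.2710 = 0.5140.
0.5140 ± 0.07293 → (0.441, 0.587).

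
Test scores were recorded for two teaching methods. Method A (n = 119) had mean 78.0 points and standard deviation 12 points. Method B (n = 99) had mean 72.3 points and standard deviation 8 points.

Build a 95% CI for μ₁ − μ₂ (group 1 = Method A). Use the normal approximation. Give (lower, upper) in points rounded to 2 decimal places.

(3.03, 8.37)

Standard errors of each mean: 12/√119 = 1.1000 and 8/√99 = 0.8040.
SE(x̄₁ − x̄₂) = √(1.1000² + 0.8040²) = 1.3625 for independent samples with unequal variances.
With z* = 1.960, the margin is 1.960 × 1.3625 = 2.6705.
x̄₁ − x̄₂ = 78.0 − 72.3 = 5.7000; the interval is 5.7000 ± 2.6705 = (3.03, 8.37).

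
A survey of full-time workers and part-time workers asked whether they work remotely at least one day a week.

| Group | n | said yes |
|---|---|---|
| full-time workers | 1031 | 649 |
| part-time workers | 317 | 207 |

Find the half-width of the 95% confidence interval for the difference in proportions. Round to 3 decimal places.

p̂₁ = 649/1031 = 0.6295 and p̂₂ = 207/317 = 0.6530.
SE₁ = √(p̂₁(1−p̂₁)/n₁) = √(0.6295·0.3705/1031) = 0.01504; SE₂ = √(0.6530·0.3470/317) = 0.02674.
Independent samples: SE of the difference = √(SE₁² + SE₂²) = √(0.0002262016 + 0.0007150276) = 0.03068.
z* for 95% confidence is 1.960, so the margin of error is 1.960 × 0.03068 = 0.06013.

0.060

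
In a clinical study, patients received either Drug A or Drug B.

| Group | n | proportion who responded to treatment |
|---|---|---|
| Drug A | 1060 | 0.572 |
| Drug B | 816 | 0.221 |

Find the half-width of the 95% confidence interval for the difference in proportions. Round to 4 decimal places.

The two standard errors are √(0.5720×0.4280/1060) = 0.01520 and √(0.2210×0.7790/816) = 0.01453.
Because the samples are independent, SE_diff = √(0.01520² + 0.01453²) = 0.02103.
Using z* = 1.960 for 95%, ME = 1.960 × 0.02103 = 0.04122.

0.0412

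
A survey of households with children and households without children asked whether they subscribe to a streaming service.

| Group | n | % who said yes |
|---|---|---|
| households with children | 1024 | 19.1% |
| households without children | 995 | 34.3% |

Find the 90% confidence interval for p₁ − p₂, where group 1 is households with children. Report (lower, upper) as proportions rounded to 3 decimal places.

Each SE is √(p̂(1−p̂)/n): √(0.1910·0.8090/1024) = 0.01228 and √(0.3430·0.6570/995) = 0.01505.
SE(p̂₁ − p̂₂) = √(SE₁² + SE₂²) = √(0.0001507984 + 0.0002265025) = 0.01942, since the two samples are independent.
At 90% confidence z* = 1.645; margin = 1.645 × 0.01942 = 0.03195.
The difference is 0.1910 − 0.3430 = -0.1520, so the interval is -0.1520 ± 0.03195 = (-0.184, -0.120).

(-0.184, -0.120)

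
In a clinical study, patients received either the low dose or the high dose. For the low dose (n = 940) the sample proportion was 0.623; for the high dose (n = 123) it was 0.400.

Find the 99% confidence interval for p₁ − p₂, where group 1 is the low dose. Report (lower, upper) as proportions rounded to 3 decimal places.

The two standard errors are √(0.6230×0.3770/940) = 0.01581 and √(0.4000×0.6000/123) = 0.04417.
Because the samples are independent, SE_diff = √(0.01581² + 0.04417²) = 0.04691.
Using z* = 2.576 for 99%, ME = 2.576 × 0.04691 = 0.12084.
p̂₁ − p̂₂ = 0.2230; interval 0.2230 ± 0.12084 gives (0.102, 0.344).

(0.102, 0.344)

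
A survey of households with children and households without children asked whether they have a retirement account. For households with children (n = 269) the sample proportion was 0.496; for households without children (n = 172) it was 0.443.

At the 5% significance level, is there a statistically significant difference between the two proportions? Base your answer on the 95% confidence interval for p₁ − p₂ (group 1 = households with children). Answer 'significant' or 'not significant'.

SE₁ = √(p̂₁(1−p̂₁)/n₁) = √(0.4960·0.5040/269) = 0.03048; SE₂ = √(0.4430·0.5570/172) = 0.03788.
Independent samples: SE of the difference = √(SE₁² + SE₂²) = √(0.0009290304 + 0.0014348944) = 0.04862.
z* for 95% confidence is 1.960, so the margin of error is 1.960 × 0.04862 = 0.09530.
Point estimate p̂₁ − p̂₂ = 0.4960 − 0.4430 = 0.0530.
0.0530 ± 0.09530 → (-0.04230, 0.14830).
The interval (-0.04230, 0.14830) contains 0, so the difference is not significant.

not significant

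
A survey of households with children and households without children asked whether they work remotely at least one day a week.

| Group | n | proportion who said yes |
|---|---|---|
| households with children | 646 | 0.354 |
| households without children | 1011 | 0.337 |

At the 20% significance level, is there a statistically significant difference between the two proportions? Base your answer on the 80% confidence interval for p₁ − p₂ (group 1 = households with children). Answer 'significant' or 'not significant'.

Each SE is √(p̂(1−p̂)/n): √(0.3540·0.6460/646) = 0.01881 and √(0.3370·0.6630/1011) = 0.01487.
SE(p̂₁ − p̂₂) = √(SE₁² + SE₂²) = √(0.0003538161 + 0.0002211169) = 0.02398, since the two samples are independent.
At 80% confidence z* = 1.282; margin = 1.282 × 0.02398 = 0.03074.
The difference is 0.3540 − 0.3370 = 0.0170, so the interval is 0.0170 ± 0.03074 = (-0.01374, 0.04774).
The interval (-0.01374, 0.04774) contains 0, so the difference is not significant.

not significant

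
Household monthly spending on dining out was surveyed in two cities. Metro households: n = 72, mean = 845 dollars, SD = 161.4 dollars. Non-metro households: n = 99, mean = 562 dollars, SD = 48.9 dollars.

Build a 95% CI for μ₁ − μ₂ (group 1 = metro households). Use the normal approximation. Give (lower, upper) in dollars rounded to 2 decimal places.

(244.49, 321.51)

Standard errors of each mean: 161.4/√72 = 19.0212 and 48.9/√99 = 4.9146.
SE(x̄₁ − x̄₂) = √(19.0212² + 4.9146²) = 19.6458 for independent samples with unequal variances.
With z* = 1.960, the margin is 1.960 × 19.6458 = 38.5058.
x̄₁ − x̄₂ = 845 − 562 = 283.0000; the interval is 283.0000 ± 38.5058 = (244.49, 321.51).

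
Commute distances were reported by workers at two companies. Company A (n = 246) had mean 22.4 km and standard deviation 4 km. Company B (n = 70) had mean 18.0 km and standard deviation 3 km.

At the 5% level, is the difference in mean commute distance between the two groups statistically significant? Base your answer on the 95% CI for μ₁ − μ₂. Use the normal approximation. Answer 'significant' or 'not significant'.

significant

Standard errors of each mean: 4/√246 = 0.2550 and 3/√70 = 0.3586.
SE(x̄₁ − x̄₂) = √(0.2550² + 0.3586²) = 0.4400 for independent samples with unequal variances.
With z* = 1.960, the margin is 1.960 × 0.4400 = 0.8624.
x̄₁ − x̄₂ = 22.4 − 18.0 = 4.4000; the interval is 4.4000 ± 0.8624 = (3.5376, 5.2624).
The interval (3.5376, 5.2624) does not contain 0, so the difference is significant.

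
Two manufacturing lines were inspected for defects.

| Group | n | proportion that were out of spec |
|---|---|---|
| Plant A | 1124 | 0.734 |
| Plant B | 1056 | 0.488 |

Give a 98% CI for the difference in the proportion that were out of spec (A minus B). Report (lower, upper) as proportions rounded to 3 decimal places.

(0.199, 0.293)

SE₁ = √(p̂₁(1−p̂₁)/n₁) = √(0.7340·0.2660/1124) = 0.01318; SE₂ = √(0.4880·0.5120/1056) = 0.01538.
Independent samples: SE of the difference = √(SE₁² + SE₂²) = √(0.0001737124 + 0.0002365444) = 0.02025.
z* for 98% confidence is 2.326, so the margin of error is 2.326 × 0.02025 = 0.04710.
Point estimate p̂₁ − p̂₂ = 0.7340 − 0.4880 = 0.2460.
0.2460 ± 0.04710 → (0.199, 0.293).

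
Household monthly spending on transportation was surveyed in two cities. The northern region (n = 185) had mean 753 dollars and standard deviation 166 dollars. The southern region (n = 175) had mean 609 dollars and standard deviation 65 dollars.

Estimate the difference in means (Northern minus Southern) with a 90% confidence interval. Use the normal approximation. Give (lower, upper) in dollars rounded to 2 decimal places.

Standard errors of each mean: 166/√185 = 12.2046 and 65/√175 = 4.9135.
SE(x̄₁ − x̄₂) = √(12.2046² + 4.9135²) = 13.1565 for independent samples with unequal variances.
With z* = 1.645, the margin is 1.645 × 13.1565 = 21.6424.
x̄₁ − x̄₂ = 753 − 609 = 144.0000; the interval is 144.0000 ± 21.6424 = (122.36, 165.64).

(122.36, 165.64)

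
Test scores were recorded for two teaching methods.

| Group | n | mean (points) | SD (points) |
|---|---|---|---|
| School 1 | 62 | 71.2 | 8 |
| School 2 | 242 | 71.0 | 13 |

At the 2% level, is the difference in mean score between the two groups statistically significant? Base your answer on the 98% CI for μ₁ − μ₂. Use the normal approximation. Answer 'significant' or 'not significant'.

not significant

Per-group SEs: s₁/√n₁ = 8/√62 = 1.0160, s₂/√n₂ = 13/√242 = 0.8357.
Unpooled SE of the difference: √(1.032256 + 0.69839449) = 1.3155.
Margin of error = z* · SE = 2.326 × 1.3155 = 3.0599.
x̄₁ − x̄₂ = 71.2 − 71.0 = 0.2000.
CI: 0.2000 ± 3.0599 = (-2.8599, 3.2599).
The interval (-2.8599, 3.2599) contains 0, so the difference is not significant.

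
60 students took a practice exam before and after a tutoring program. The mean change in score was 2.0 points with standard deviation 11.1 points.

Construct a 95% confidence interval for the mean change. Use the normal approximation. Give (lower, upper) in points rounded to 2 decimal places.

This is a matched-pairs design, so SE = s_d/√n = 11.1/√60 = 1.4330.
Margin = 1.960 × 1.4330 = 2.8087; the interval is 2.0 ± 2.8087 = (-0.81, 4.81).

(-0.81, 4.81)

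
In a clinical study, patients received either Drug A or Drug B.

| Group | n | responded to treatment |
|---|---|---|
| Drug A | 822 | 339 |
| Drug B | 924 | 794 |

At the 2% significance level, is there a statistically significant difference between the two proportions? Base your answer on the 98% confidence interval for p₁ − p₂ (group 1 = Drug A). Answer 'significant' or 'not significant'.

Sample proportions: 339/822 = 0.4124, 794/924 = 0.8593.
Each SE is √(p̂(1−p̂)/n): √(0.4124·0.5876/822) = 0.01717 and √(0.8593·0.1407/924) = 0.01144.
SE(p̂₁ − p̂₂) = √(SE₁² + SE₂²) = √(0.0002948089 + 0.0001308736) = 0.02063, since the two samples are independent.
At 98% confidence z* = 2.326; margin = 2.326 × 0.02063 = 0.04799.
The difference is 0.4124 − 0.8593 = -0.4469, so the interval is -0.4469 ± 0.04799 = (-0.49489, -0.39891).
The interval (-0.49489, -0.39891) does not contain 0, so the difference is significant.

significant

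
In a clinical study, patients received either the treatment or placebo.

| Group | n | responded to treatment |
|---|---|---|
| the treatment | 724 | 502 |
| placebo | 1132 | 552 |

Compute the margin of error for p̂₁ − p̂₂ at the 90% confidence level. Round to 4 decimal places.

0.0373

First, p̂₁ = 502/724 = 0.6934; p̂₂ = 552/1132 = 0.4876.
The two standard errors are √(0.6934×0.3066/724) = 0.01714 and √(0.4876×0.5124/1132) = 0.01486.
Because the samples are independent, SE_diff = √(0.01714² + 0.01486²) = 0.02268.
Using z* = 1.645 for 90%, ME = 1.645 × 0.02268 = 0.03731.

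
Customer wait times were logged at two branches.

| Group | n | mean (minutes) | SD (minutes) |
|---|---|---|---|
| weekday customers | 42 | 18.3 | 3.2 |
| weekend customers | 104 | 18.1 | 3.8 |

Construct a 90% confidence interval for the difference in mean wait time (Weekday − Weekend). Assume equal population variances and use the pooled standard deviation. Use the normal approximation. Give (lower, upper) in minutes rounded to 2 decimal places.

Pooled variance s_p² = [41·3.2² + 103·3.8²] / (42+104−2) = 13.2442, so s_p = 3.6393.
SE_diff = s_p·√(1/n₁ + 1/n₂) = 3.6393·√(1/42 + 1/104) = 0.6654.
z* = 1.645; margin = 1.645 × 0.6654 = 1.0946.
Difference = 18.3 − 18.1 = 0.2000.
0.2000 ± 1.0946 → (-0.89, 1.29).

(-0.89, 1.29)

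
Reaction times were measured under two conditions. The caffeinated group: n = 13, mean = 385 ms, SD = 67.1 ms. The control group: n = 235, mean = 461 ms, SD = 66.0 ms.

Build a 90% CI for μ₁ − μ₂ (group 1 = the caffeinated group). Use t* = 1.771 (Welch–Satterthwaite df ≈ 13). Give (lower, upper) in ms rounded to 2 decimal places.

Standard errors of each mean: 67.1/√13 = 18.6102 and 66.0/√235 = 4.3054.
SE(x̄₁ − x̄₂) = √(18.6102² + 4.3054²) = 19.1017 for independent samples with unequal variances.
With t* = 1.771, the margin is 1.771 × 19.1017 = 33.8291.
x̄₁ − x̄₂ = 385 − 461 = -76.0000; the interval is -76.0000 ± 33.8291 = (-109.83, -42.17).

(-109.83, -42.17)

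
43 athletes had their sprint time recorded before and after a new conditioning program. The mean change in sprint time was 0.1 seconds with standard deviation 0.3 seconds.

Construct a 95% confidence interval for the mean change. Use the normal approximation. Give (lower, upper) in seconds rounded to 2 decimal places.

This is a matched-pairs design, so SE = s_d/√n = 0.3/√43 = 0.0457.
Margin = 1.960 × 0.0457 = 0.0896; the interval is 0.1 ± 0.0896 = (0.01, 0.19).

(0.01, 0.19)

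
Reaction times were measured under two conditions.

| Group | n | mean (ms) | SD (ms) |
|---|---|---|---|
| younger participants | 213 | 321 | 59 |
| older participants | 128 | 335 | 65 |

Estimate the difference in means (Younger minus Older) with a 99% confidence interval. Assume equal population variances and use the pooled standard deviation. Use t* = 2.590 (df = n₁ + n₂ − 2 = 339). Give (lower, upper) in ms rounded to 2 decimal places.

(-31.76, 3.76)

s_p = √[((n₁−1)s₁² + (n₂−1)s₂²)/(n₁+n₂−2)] = √[(212·59² + 127·65²)/339] = 61.3166.
SE = 61.3166·√(1/213 + 1/128) = 6.8574.
With t* = 2.590, margin = 2.590 × 6.8574 = 17.7607.
x̄₁ − x̄₂ = 321 − 335 = -14.0000; interval -14.0000 ± 17.7607 = (-31.76, 3.76).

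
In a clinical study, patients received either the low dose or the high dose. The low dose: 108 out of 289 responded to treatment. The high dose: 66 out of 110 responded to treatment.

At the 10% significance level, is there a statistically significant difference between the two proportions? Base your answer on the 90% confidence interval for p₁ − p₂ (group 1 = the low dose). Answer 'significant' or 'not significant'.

significant

Sample proportions: 108/289 = 0.3737, 66/110 = 0.6000.
Each SE is √(p̂(1−p̂)/n): √(0.3737·0.6263/289) = 0.02846 and √(0.6000·0.4000/110) = 0.04671.
SE(p̂₁ − p̂₂) = √(SE₁² + SE₂²) = √(0.0008099716 + 0.0021818241) = 0.05470, since the two samples are independent.
At 90% confidence z* = 1.645; margin = 1.645 × 0.05470 = 0.08998.
The difference is 0.3737 − 0.6000 = -0.2263, so the interval is -0.2263 ± 0.08998 = (-0.31628, -0.13632).
The interval (-0.31628, -0.13632) does not contain 0, so the difference is significant.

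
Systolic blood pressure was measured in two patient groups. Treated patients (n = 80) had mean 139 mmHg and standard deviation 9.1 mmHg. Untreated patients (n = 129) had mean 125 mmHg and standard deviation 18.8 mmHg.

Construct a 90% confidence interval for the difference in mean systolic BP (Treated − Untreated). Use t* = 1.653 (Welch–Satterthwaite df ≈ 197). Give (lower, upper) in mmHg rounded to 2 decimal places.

Standard errors of each mean: 9.1/√80 = 1.0174 and 18.8/√129 = 1.6552.
SE(x̄₁ − x̄₂) = √(1.0174² + 1.6552²) = 1.9429 for independent samples with unequal variances.
With t* = 1.653, the margin is 1.653 × 1.9429 = 3.2116.
x̄₁ − x̄₂ = 139 − 125 = 14.0000; the interval is 14.0000 ± 3.2116 = (10.79, 17.21).

(10.79, 17.21)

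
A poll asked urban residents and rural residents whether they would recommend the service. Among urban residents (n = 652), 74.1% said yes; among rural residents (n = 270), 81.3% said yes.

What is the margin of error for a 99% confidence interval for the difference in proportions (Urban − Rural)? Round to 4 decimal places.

The two standard errors are √(0.7410×0.2590/652) = 0.01716 and √(0.8130×0.1870/270) = 0.02373.
Because the samples are independent, SE_diff = √(0.01716² + 0.02373²) = 0.02928.
Using z* = 2.576 for 99%, ME = 2.576 × 0.02928 = 0.07543.

0.0754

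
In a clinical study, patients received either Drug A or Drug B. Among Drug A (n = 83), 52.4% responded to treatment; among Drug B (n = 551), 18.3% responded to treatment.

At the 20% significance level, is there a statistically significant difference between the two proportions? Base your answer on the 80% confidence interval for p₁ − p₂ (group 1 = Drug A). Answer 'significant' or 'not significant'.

Each SE is √(p̂(1−p̂)/n): √(0.5240·0.4760/83) = 0.05482 and √(0.1830·0.8170/551) = 0.01647.
SE(p̂₁ − p̂₂) = √(SE₁² + SE₂²) = √(0.0030052324 + 0.0002712609) = 0.05724, since the two samples are independent.
At 80% confidence z* = 1.282; margin = 1.282 × 0.05724 = 0.07338.
The difference is 0.5240 − 0.1830 = 0.3410, so the interval is 0.3410 ± 0.07338 = (0.26762, 0.41438).
The interval (0.26762, 0.41438) does not contain 0, so the difference is significant.

significant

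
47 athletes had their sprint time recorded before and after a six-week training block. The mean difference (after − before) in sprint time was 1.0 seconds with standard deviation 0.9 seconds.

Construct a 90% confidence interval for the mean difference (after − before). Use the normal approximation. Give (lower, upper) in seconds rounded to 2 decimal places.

(0.78, 1.22)

Paired design: SE = s_d/√n = 0.9/√47 = 0.1313.
z* = 1.645; margin of error = 1.645 × 0.1313 = 0.2160.
1.0 ± 0.2160 → (0.78, 1.22).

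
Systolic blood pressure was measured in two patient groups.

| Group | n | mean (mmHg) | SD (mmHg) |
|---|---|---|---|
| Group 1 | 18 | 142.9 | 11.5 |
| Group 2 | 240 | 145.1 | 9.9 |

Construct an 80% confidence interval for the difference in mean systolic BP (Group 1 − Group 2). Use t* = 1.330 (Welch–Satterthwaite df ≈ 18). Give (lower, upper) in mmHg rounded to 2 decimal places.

(-5.90, 1.50)

SE₁ = s₁/√n₁ = 11.5/√18 = 2.7106; SE₂ = 9.9/√240 = 0.6390.
Independent samples, unequal variances: SE_diff = √(SE₁² + SE₂²) = √(7.34735236 + 0.408321) = 2.7849.
t* = 1.330, so margin of error = 1.330 × 2.7849 = 3.7039.
Difference in means = 142.9 − 145.1 = -2.2000.
-2.2000 ± 3.7039 → (-5.90, 1.50).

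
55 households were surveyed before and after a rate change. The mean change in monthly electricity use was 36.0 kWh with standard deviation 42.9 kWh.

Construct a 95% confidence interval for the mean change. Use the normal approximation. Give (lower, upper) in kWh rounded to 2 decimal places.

(24.66, 47.34)

Paired design: SE = s_d/√n = 42.9/√55 = 5.7846.
z* = 1.960; margin of error = 1.960 × 5.7846 = 11.3378.
36.0 ± 11.3378 → (24.66, 47.34).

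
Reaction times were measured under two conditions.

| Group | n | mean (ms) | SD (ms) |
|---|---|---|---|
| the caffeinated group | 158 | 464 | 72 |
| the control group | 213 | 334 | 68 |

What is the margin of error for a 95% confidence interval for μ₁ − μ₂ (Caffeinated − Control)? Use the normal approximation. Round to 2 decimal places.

14.47

SE₁ = s₁/√n₁ = 72/√158 = 5.7280; SE₂ = 68/√213 = 4.6593.
Independent samples, unequal variances: SE_diff = √(SE₁² + SE₂²) = √(32.809984 + 21.70907649) = 7.3837.
z* = 1.960, so margin of error = 1.960 × 7.3837 = 14.4721.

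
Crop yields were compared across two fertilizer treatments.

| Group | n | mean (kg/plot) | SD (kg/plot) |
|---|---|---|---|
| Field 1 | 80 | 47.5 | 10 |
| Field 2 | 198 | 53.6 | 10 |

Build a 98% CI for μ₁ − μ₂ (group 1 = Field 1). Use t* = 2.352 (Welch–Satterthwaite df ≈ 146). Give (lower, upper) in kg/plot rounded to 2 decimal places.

Standard errors of each mean: 10/√80 = 1.1180 and 10/√198 = 0.7107.
SE(x̄₁ − x̄₂) = √(1.1180² + 0.7107²) = 1.3248 for independent samples with unequal variances.
With t* = 2.352, the margin is 2.352 × 1.3248 = 3.1159.
x̄₁ − x̄₂ = 47.5 − 53.6 = -6.1000; the interval is -6.1000 ± 3.1159 = (-9.22, -2.98).

(-9.22, -2.98)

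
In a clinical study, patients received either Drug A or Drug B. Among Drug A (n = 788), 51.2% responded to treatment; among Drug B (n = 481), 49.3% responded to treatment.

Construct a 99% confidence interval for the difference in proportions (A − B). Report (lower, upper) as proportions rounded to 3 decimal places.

SE₁ = √(p̂₁(1−p̂₁)/n₁) = √(0.5120·0.4880/788) = 0.01781; SE₂ = √(0.4930·0.5070/481) = 0.02280.
Independent samples: SE of the difference = √(SE₁² + SE₂²) = √(0.0003171961 + 0.00051984) = 0.02893.
z* for 99% confidence is 2.576, so the margin of error is 2.576 × 0.02893 = 0.07452.
Point estimate p̂₁ − p̂₂ = 0.5120 − 0.4930 = 0.0190.
0.0190 ± 0.07452 → (-0.056, 0.094).

(-0.056, 0.094)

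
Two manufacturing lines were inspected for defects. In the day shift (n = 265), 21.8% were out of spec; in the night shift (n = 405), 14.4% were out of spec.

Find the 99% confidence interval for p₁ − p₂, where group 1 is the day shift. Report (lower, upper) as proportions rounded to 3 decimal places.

The two standard errors are √(0.2180×0.7820/265) = 0.02536 and √(0.1440×0.8560/405) = 0.01745.
Because the samples are independent, SE_diff = √(0.02536² + 0.01745²) = 0.03078.
Using z* = 2.576 for 99%, ME = 2.576 × 0.03078 = 0.07929.
p̂₁ − p̂₂ = 0.0740; interval 0.0740 ± 0.07929 gives (-0.005, 0.153).

(-0.005, 0.153)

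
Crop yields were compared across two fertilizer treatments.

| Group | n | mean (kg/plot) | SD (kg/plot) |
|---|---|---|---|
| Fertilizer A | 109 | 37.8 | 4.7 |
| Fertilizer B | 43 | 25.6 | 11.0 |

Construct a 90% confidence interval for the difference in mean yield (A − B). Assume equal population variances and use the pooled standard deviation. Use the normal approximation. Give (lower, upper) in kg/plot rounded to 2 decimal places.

Pooled variance s_p² = [108·4.7² + 42·11.0²] / (109+43−2) = 49.7848, so s_p = 7.0558.
SE_diff = s_p·√(1/n₁ + 1/n₂) = 7.0558·√(1/109 + 1/43) = 1.2706.
z* = 1.645; margin = 1.645 × 1.2706 = 2.0901.
Difference = 37.8 − 25.6 = 12.2000.
12.2000 ± 2.0901 → (10.11, 14.29).

(10.11, 14.29)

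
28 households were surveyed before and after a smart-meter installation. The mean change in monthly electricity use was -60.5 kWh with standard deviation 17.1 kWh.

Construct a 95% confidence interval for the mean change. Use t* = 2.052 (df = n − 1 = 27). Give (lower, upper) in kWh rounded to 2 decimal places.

(-67.13, -53.87)

Paired design: SE = s_d/√n = 17.1/√28 = 3.2316.
t* = 2.052; margin of error = 2.052 × 3.2316 = 6.6312.
-60.5 ± 6.6312 → (-67.13, -53.87).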